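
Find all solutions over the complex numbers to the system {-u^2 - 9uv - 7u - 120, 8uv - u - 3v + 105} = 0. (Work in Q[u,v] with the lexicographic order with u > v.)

Compute a lex Gröbner basis by Buchberger's algorithm.
f_1 = -u^2 - 9uv - 7u - 120, LT = u^2.
f_2 = 8uv - u - 3v + 105, LT = uv.

S(f_1,f_2): lcm = u^2v. S = 1/8u^2 + 9uv^2 + 59/8uv - 105/8u + 120v.
  leading term u^2: subtract (-1/8)·f_1 from 1/8u^2 + 9uv^2 + 59/8uv - 105/8u + 120v → 9uv^2 + 25/4uv - 14u + 120v - 15
  leading term uv^2: subtract (9/8v)·f_2 from 9uv^2 + 25/4uv - 14u + 120v - 15 → 59/8uv - 14u + 27/8v^2 + 15/8v - 15
  leading term uv: subtract (59/64)·f_2 from 59/8uv - 14u + 27/8v^2 + 15/8v - 15 → -837/64u + 27/8v^2 + 297/64v - 7155/64
  leading term u: no divisor's leading term divides it; move -837/64u to the remainder.
  leading term v^2: no divisor's leading term divides it; move 27/8v^2 to the remainder.
  leading term v: no divisor's leading term divides it; move 297/64v to the remainder.
  leading term 1: no divisor's leading term divides it; move -7155/64 to the remainder.
  remainder -837/64u + 27/8v^2 + 297/64v - 7155/64 ≠ 0; add h_3 = -837/64u + 27/8v^2 + 297/64v - 7155/64 to the basis.

S(f_1,h_3): lcm = u^2. S = 8/31uv^2 + 290/31uv - 48/31u + 120.
  leading term uv^2: subtract (1/31v)·f_2 from 8/31uv^2 + 290/31uv - 48/31u + 120 → 291/31uv - 48/31u + 3/31v^2 - 105/31v + 120
  leading term uv: subtract (291/248)·f_2 from 291/31uv - 48/31u + 3/31v^2 - 105/31v + 120 → -3/8u + 3/31v^2 + 33/248v - 795/248
  leading term u: subtract (8/279)·h_3 from -3/8u + 3/31v^2 + 33/248v - 795/248 → 0
  remainder 0.

S(f_2,h_3): lcm = uv. S = -1/8u + 8/31v^3 + 11/31v^2 - 2213/248v + 105/8.
  leading term u: subtract (8/837)·h_3 from -1/8u + 8/31v^3 + 11/31v^2 - 2213/248v + 105/8 → 8/31v^3 + 10/31v^2 - 278/31v + 440/31
  leading term v^3: no divisor's leading term divides it; move 8/31v^3 to the remainder.
  leading term v^2: no divisor's leading term divides it; move 10/31v^2 to the remainder.
  leading term v: no divisor's leading term divides it; move -278/31v to the remainder.
  leading term 1: no divisor's leading term divides it; move 440/31 to the remainder.
  remainder 8/31v^3 + 10/31v^2 - 278/31v + 440/31 ≠ 0; add h_4 = 8/31v^3 + 10/31v^2 - 278/31v + 440/31 to the basis.

S(f_1,h_4): leading monomials are coprime, so the S-polynomial reduces to 0 (Buchberger's first criterion).
S(f_2,h_4): lcm = uv^3. S = -11/8uv^2 + 139/4uv - 55u - 3/8v^3 + 105/8v^2.
  leading term uv^2: subtract (-11/64v)·f_2 from -11/8uv^2 + 139/4uv - 55u - 3/8v^3 + 105/8v^2 → 2213/64uv - 55u - 3/8v^3 + 807/64v^2 + 1155/64v
  leading term uv: subtract (2213/512)·f_2 from 2213/64uv - 55u - 3/8v^3 + 807/64v^2 + 1155/64v → -25947/512u - 3/8v^3 + 807/64v^2 + 15879/512v - 232365/512
  leading term u: subtract (31/8)·h_3 from -25947/512u - 3/8v^3 + 807/64v^2 + 15879/512v - 232365/512 → -3/8v^3 - 15/32v^2 + 417/32v - 165/8
  leading term v^3: subtract (-93/64)·h_4 from -3/8v^3 - 15/32v^2 + 417/32v - 165/8 → 0
  remainder 0.

S(h_3,h_4): leading monomials are coprime, so the S-polynomial reduces to 0 (Buchberger's first criterion).
Every S-polynomial of the final basis reduces to 0, so we have a Gröbner basis.
Inter-reduce: drop elements whose leading term is divisible by another's, tail-reduce, and make monic.
Reduced Gröbner basis: {u - 8/31v^2 - 11/31v + 265/31, v^3 + 5/4v^2 - 139/4v + 55}.

Since the basis is lex-ordered, v^3 + 5/4v^2 - 139/4v + 55 is univariate in v. Its roots are {4, -21/8 + sqrt(1321)/8, -sqrt(1321)/8 - 21/8}. Back-substituting each root into the other basis elements fixes the other coordinates.
  v = 4: the earlier basis element becomes u + 3 = 0, giving u = -3 — point (-3, 4).
  v = -21/8 + sqrt(1321)/8: the earlier basis element becomes u + 19/8 + sqrt(1321)/8 = 0, giving u = -sqrt(1321)/8 - 19/8 — point (-sqrt(1321)/8 - 19/8, -21/8 + sqrt(1321)/8).
  v = -sqrt(1321)/8 - 21/8: the earlier basis element becomes u - sqrt(1321)/8 + 19/8 = 0, giving u = -19/8 + sqrt(1321)/8 — point (-19/8 + sqrt(1321)/8, -sqrt(1321)/8 - 21/8).
Each listed point satisfies every original equation (direct substitution).

{(-3, 4), (-sqrt(1321)/8 - 19/8, -21/8 + sqrt(1321)/8), (-19/8 + sqrt(1321)/8, -sqrt(1321)/8 - 21/8)}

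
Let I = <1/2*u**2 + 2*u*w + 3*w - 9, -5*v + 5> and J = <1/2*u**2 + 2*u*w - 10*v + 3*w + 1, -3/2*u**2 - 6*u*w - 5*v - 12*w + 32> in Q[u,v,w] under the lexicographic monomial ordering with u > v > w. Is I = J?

Equality of ideals is decidable: compute both reduced Gröbner bases (unique for the ordering) and check whether they agree.
Buchberger on the first generating set:
f_1 = 1/2*u**2 + 2*u*w + 3*w - 9, LT = u**2.
f_2 = -5*v + 5, LT = v.

The S-polynomials (S(f_1,f_2)) all reduce to 0 modulo the current basis, so we have a Gröbner basis.
Inter-reduce: drop elements whose leading term is divisible by another's, tail-reduce, and make monic.
Reduced Gröbner basis: {u**2 + 4*u*w + 6*w - 18, v - 1}.

Buchberger on the second generating set:
h_1 = 1/2*u**2 + 2*u*w - 10*v + 3*w + 1, LT = u**2.
h_2 = -3/2*u**2 - 6*u*w - 5*v - 12*w + 32, LT = u**2.

S(h_1,h_2): lcm = u**2. S = -70/3*v - 2*w + 70/3.
  leading term v: no divisor's leading term divides it; move -70/3*v to the remainder.
  leading term w: no divisor's leading term divides it; move -2*w to the remainder.
  leading term 1: no divisor's leading term divides it; move 70/3 to the remainder.
  remainder -70/3*v - 2*w + 70/3 ≠ 0; add k_3 = -70/3*v - 2*w + 70/3 to the basis.

The other S-polynomials (S(h_1,k_3), S(h_2,k_3)) all reduce to 0 modulo the current basis, so we have a Gröbner basis.
Inter-reduce: drop elements whose leading term is divisible by another's, tail-reduce, and make monic.
Reduced Gröbner basis: {u**2 + 4*u*w + 54/7*w - 18, v + 3/35*w - 1}.

These differ, so the ideals are not equal.
The same test decides containment: I ⊆ J iff every generator of I reduces to 0 modulo a Gröbner basis of J.

No, the ideals differ.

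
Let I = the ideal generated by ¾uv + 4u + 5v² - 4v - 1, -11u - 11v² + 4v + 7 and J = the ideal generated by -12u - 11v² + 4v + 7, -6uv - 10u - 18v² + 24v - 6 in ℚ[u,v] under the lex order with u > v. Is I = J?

Two ideals are equal iff their reduced Gröbner bases coincide (the reduced basis is unique for a fixed ordering).
Buchberger on the first generating set:
f_1 = ¾uv + 4u + 5v² - 4v - 1, LT = uv.
f_2 = -11u - 11v² + 4v + 7, LT = u.

S(f_1,f_2): lcm = uv. S = 16/3u - v³ + 232/33v² - 155/33v - 4/3.
  reduce S modulo (f_1, f_2):
  remainder -v³ + 56/33v² - 91/33v + 68/33 ≠ 0; add g_3 = -v³ + 56/33v² - 91/33v + 68/33 to the basis.

The other S-polynomials (S(f_1,g_3), S(f_2,g_3)) all reduce to 0 modulo the current basis, so we have a Gröbner basis.
Inter-reduce: drop elements whose leading term is divisible by another's, tail-reduce, and make monic.
Reduced Gröbner basis: {u + v² - 4/11v - 7/11, v³ - 56/33v² + 91/33v - 68/33}.

Buchberger on the second generating set:
h_1 = -12u - 11v² + 4v + 7, LT = u.
h_2 = -6uv - 10u - 18v² + 24v - 6, LT = uv.

S(h_1,h_2): lcm = uv. S = -5/3u + 11/12v³ - 10/3v² + 41/12v - 1.
  reduce S modulo (h_1, h_2):
  remainder 11/12v³ - 65/36v² + 103/36v - 71/36 ≠ 0; add k_3 = 11/12v³ - 65/36v² + 103/36v - 71/36 to the basis.

The other S-polynomials (S(h_1,k_3), S(h_2,k_3)) all reduce to 0 modulo the current basis, so we have a Gröbner basis.
Inter-reduce: drop elements whose leading term is divisible by another's, tail-reduce, and make monic.
Reduced Gröbner basis: {u + 11/12v² - ⅓v - 7/12, v³ - 65/33v² + 103/33v - 71/33}.

These differ, so the ideals are not equal.

No, the ideals differ.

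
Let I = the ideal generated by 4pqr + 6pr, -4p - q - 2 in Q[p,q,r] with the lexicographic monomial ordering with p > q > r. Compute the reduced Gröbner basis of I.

Buchberger's algorithm terminates because the ascending chain of leading-term ideals stabilizes.

f_1 = 4pqr + 6pr, LT = pqr.
f_2 = -4p - q - 2, LT = p.

S(f_1,f_2): lcm = pqr. S = 3/2pr - 1/4q^2r - 1/2qr.
  leading term pr: subtract (-3/8r)·f_2 from 3/2pr - 1/4q^2r - 1/2qr → -1/4q^2r - 7/8qr - 3/4r
  leading term q^2r: no divisor's leading term divides it; move -1/4q^2r to the remainder.
  leading term qr: no divisor's leading term divides it; move -7/8qr to the remainder.
  leading term r: no divisor's leading term divides it; move -3/4r to the remainder.
  remainder -1/4q^2r - 7/8qr - 3/4r ≠ 0; add g_3 = -1/4q^2r - 7/8qr - 3/4r to the basis.

The other S-polynomials (S(f_1,g_3), S(f_2,g_3)) all reduce to 0 modulo the current basis, so we have a Gröbner basis.
Inter-reduce: drop elements whose leading term is divisible by another's, tail-reduce, and make monic.

G = {p + 1/4q + 1/2, q^2r + 7/2qr + 3r}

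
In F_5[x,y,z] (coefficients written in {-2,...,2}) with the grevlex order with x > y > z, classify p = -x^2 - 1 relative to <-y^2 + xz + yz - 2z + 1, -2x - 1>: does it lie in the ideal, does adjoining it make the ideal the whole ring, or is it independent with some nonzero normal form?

First compute the reduced Gröbner basis of I by Buchberger's algorithm.
f_1 = -y^2 + xz + yz - 2z + 1, LT = y^2.
f_2 = -2x - 1, LT = x.

S(f_1,f_2): leading monomials are coprime, so the S-polynomial reduces to 0 (Buchberger's first criterion).
Every S-polynomial of the final basis reduces to 0, so we have a Gröbner basis.
Inter-reduce: drop elements whose leading term is divisible by another's, tail-reduce, and make monic.
Reduced Gröbner basis: {y^2 - yz - 1, x - 2}.
Label its elements g_1 = y^2 - yz - 1, g_2 = x - 2.

Reduce p = -x^2 - 1 modulo G:
  leading term x^2: subtract (-x)·g_2 from -x^2 - 1 → -2x - 1
  leading term x: subtract (-2)·g_2 from -2x - 1 → 0
  normal form = 0.
Since the normal form is 0, p ∈ I.

-x^2 - 1 lies in I (it reduces to 0).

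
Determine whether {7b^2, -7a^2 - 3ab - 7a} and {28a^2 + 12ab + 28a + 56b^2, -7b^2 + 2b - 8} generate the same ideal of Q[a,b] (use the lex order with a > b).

No, the ideals differ.

Since reduced Gröbner bases are canonical representatives of ideals under a given ordering, it suffices to compute and compare them.
Buchberger on the first generating set:
f_1 = 7b^2, LT = b^2.
f_2 = -7a^2 - 3ab - 7a, LT = a^2.

The S-polynomials (S(f_1,f_2)) all reduce to 0 modulo the current basis, so we have a Gröbner basis.
Inter-reduce: drop elements whose leading term is divisible by another's, tail-reduce, and make monic.
Reduced Gröbner basis: {a^2 + 3/7ab + a, b^2}.

Buchberger on the second generating set:
h_1 = 28a^2 + 12ab + 28a + 56b^2, LT = a^2.
h_2 = -7b^2 + 2b - 8, LT = b^2.

The S-polynomials (S(h_1,h_2)) all reduce to 0 modulo the current basis, so we have a Gröbner basis.
Inter-reduce: drop elements whose leading term is divisible by another's, tail-reduce, and make monic.
Reduced Gröbner basis: {a^2 + 3/7ab + a + 4/7b - 16/7, b^2 - 2/7b + 8/7}.

The bases are distinct; the ideals are different.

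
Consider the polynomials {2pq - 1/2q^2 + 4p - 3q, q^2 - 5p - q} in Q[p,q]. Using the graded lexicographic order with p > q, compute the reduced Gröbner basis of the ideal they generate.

G = {p^2 - 161/80p + 21/80q, pq + 3/4p - 7/4q, q^2 - 5p - q}

f_1 = 2pq - 1/2q^2 + 4p - 3q, LT = pq.
f_2 = q^2 - 5p - q, LT = q^2.

S(f_1,f_2): lcm = pq^2. S = -1/4q^3 + 5p^2 + 3pq - 3/2q^2.
  reduce S modulo (f_1, f_2):
  remainder 5p^2 - 161/16p + 21/16q ≠ 0; add g_3 = 5p^2 - 161/16p + 21/16q to the basis.

The other S-polynomials (S(f_1,g_3), S(f_2,g_3)) all reduce to 0 modulo the current basis, so we have a Gröbner basis.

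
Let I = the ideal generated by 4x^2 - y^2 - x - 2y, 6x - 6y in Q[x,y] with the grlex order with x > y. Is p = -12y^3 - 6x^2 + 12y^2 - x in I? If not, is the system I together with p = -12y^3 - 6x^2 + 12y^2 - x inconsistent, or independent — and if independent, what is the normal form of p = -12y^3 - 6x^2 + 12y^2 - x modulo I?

First compute the reduced Gröbner basis of I by Buchberger's algorithm.
f_1 = 4x^2 - y^2 - x - 2y, LT = x^2.
f_2 = 6x - 6y, LT = x.

S(f_1,f_2): lcm = x^2. S = xy - 1/4y^2 - 1/4x - 1/2y.
  reduce S modulo (f_1, f_2):
  remainder 3/4y^2 - 3/4y ≠ 0; add h_3 = 3/4y^2 - 3/4y to the basis.

The other S-polynomials (S(f_1,h_3), S(f_2,h_3)) all reduce to 0 modulo the current basis, so we have a Gröbner basis.
Inter-reduce: drop elements whose leading term is divisible by another's, tail-reduce, and make monic.
Reduced Gröbner basis: {y^2 - y, x - y}.
Label its elements g_1 = y^2 - y, g_2 = x - y.

Reduce p = -12y^3 - 6x^2 + 12y^2 - x modulo G:
  leading term y^3: subtract (-12y)·g_1 from -12y^3 - 6x^2 + 12y^2 - x → -6x^2 - x
  leading term x^2: subtract (-6x)·g_2 from -6x^2 - x → -6xy - x
  leading term xy: subtract (-6y)·g_2 from -6xy - x → -6y^2 - x
  leading term y^2: subtract (-6)·g_1 from -6y^2 - x → -x - 6y
  leading term x: subtract (-1)·g_2 from -x - 6y → -7y
  leading term y: no divisor's leading term divides it; move -7y to the remainder.
  normal form = -7y.
The normal form is nonzero, so p ∉ I. Since p minus its normal form lies in I, I + (p) = I + (r) where r = -7y; decide whether this ideal is the whole ring.
Run Buchberger on G together with r (pairs among the g_i already reduce to 0 since G is a Gröbner basis):
g_1 = y^2 - y, LT = y^2.
g_2 = x - y, LT = x.
r = -7y, LT = y.

The S-polynomials (S(g_1,g_2), S(g_1,r), S(g_2,r)) all reduce to 0 modulo the current basis, so we have a Gröbner basis.
Inter-reduce: drop elements whose leading term is divisible by another's, tail-reduce, and make monic.
Reduced Gröbner basis: {x, y}.
The reduced Gröbner basis of I + (p) is {x, y} ≠ {1}, a proper ideal, so the enlarged system stays consistent: p is independent of I, with normal form -7y.

-12y^3 - 6x^2 + 12y^2 - x is independent of I; its normal form modulo I is -7y.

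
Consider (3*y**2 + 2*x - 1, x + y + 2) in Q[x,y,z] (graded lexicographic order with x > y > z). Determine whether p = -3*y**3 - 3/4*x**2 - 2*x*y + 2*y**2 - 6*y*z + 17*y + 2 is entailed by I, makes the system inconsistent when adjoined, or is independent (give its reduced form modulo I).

First compute the reduced Gröbner basis of I by Buchberger's algorithm.
f_1 = 3*y**2 + 2*x - 1, LT = y**2.
f_2 = x + y + 2, LT = x.

The S-polynomials (S(f_1,f_2)) all reduce to 0 modulo the current basis, so we have a Gröbner basis.
Inter-reduce: drop elements whose leading term is divisible by another's, tail-reduce, and make monic.
Reduced Gröbner basis: {y**2 - 2/3*y - 5/3, x + y + 2}.
Label its elements g_1 = y**2 - 2/3*y - 5/3, g_2 = x + y + 2.

Reduce p = -3*y**3 - 3/4*x**2 - 2*x*y + 2*y**2 - 6*y*z + 17*y + 2 modulo G:
  leading term y**3: subtract (-3*y)·g_1 from -3*y**3 - 3/4*x**2 - 2*x*y + 2*y**2 - 6*y*z + 17*y + 2 → -3/4*x**2 - 2*x*y - 6*y*z + 12*y + 2
  leading term x**2: subtract (-3/4*x)·g_2 from -3/4*x**2 - 2*x*y - 6*y*z + 12*y + 2 → -5/4*x*y - 6*y*z + 3/2*x + 12*y + 2
  leading term x*y: subtract (-5/4*y)·g_2 from -5/4*x*y - 6*y*z + 3/2*x + 12*y + 2 → 5/4*y**2 - 6*y*z + 3/2*x + 29/2*y + 2
  leading term y**2: subtract (5/4)·g_1 from 5/4*y**2 - 6*y*z + 3/2*x + 29/2*y + 2 → -6*y*z + 3/2*x + 46/3*y + 49/12
  leading term y*z: no divisor's leading term divides it; move -6*y*z to the remainder.
  leading term x: subtract (3/2)·g_2 from 3/2*x + 46/3*y + 49/12 → 83/6*y + 13/12
  leading term y: no divisor's leading term divides it; move 83/6*y to the remainder.
  leading term 1: no divisor's leading term divides it; move 13/12 to the remainder.
  normal form = -6*y*z + 83/6*y + 13/12.
The normal form is nonzero, so p ∉ I. Since p minus its normal form lies in I, I + (p) = I + (r) where r = -6*y*z + 83/6*y + 13/12; decide whether this ideal is the whole ring.
Run Buchberger on G together with r (pairs among the g_i already reduce to 0 since G is a Gröbner basis):
g_1 = y**2 - 2/3*y - 5/3, LT = y**2.
g_2 = x + y + 2, LT = x.
r = -6*y*z + 83/6*y + 13/12, LT = y*z.

S(g_1,r): lcm = y**2*z. S = 83/36*y**2 - 2/3*y*z + 13/72*y - 5/3*z.
  reduce S modulo (g_1, g_2, r):
  remainder 13/72*y - 5/3*z + 67/18 ≠ 0; add m_4 = 13/72*y - 5/3*z + 67/18 to the basis.

S(r,m_4): lcm = y*z. S = 120/13*z**2 - 83/36*y - 268/13*z - 13/72.
  reduce S modulo (g_1, g_2, r, m_4):
  remainder 120/13*z**2 - 1634/39*z + 14773/312 ≠ 0; add m_5 = 120/13*z**2 - 1634/39*z + 14773/312 to the basis.

The other S-polynomials (S(g_1,g_2), S(g_2,r), S(g_1,m_4), S(g_2,m_4), S(g_1,m_5), S(g_2,m_5), S(r,m_5), S(m_4,m_5)) all reduce to 0 modulo the current basis, so we have a Gröbner basis.
Inter-reduce: drop elements whose leading term is divisible by another's, tail-reduce, and make monic.
Reduced Gröbner basis: {z**2 - 817/180*z + 14773/2880, x + 120/13*z - 242/13, y - 120/13*z + 268/13}.
The reduced Gröbner basis of I + (p) is {z**2 - 817/180*z + 14773/2880, x + 120/13*z - 242/13, y - 120/13*z + 268/13} ≠ {1}, a proper ideal, so the enlarged system stays consistent: p is independent of I, with normal form -6*y*z + 83/6*y + 13/12.

-3*y**3 - 3/4*x**2 - 2*x*y + 2*y**2 - 6*y*z + 17*y + 2 is independent of I; its normal form modulo I is -6*y*z + 83/6*y + 13/12.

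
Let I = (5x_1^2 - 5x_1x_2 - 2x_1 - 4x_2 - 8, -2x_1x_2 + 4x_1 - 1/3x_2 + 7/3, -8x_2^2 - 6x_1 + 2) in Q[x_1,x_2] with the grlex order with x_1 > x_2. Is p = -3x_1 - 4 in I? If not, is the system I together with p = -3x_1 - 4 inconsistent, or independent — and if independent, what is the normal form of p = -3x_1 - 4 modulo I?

First compute the reduced Gröbner basis of I by Buchberger's algorithm.
f_1 = 5x_1^2 - 5x_1x_2 - 2x_1 - 4x_2 - 8, LT = x_1^2.
f_2 = -2x_1x_2 + 4x_1 - 1/3x_2 + 7/3, LT = x_1x_2.
f_3 = -8x_2^2 - 6x_1 + 2, LT = x_2^2.

S(f_1,f_2): lcm = x_1^2x_2. S = -x_1x_2^2 + 2x_1^2 - 17/30x_1x_2 - 4/5x_2^2 + 7/6x_1 - 8/5x_2.
  leading term x_1x_2^2: subtract (1/2x_2)·f_2 from -x_1x_2^2 + 2x_1^2 - 17/30x_1x_2 - 4/5x_2^2 + 7/6x_1 - 8/5x_2 → 2x_1^2 - 77/30x_1x_2 - 19/30x_2^2 + 7/6x_1 - 83/30x_2
  leading term x_1^2: subtract (2/5)·f_1 from 2x_1^2 - 77/30x_1x_2 - 19/30x_2^2 + 7/6x_1 - 83/30x_2 → -17/30x_1x_2 - 19/30x_2^2 + 59/30x_1 - 7/6x_2 + 16/5
  leading term x_1x_2: subtract (17/60)·f_2 from -17/30x_1x_2 - 19/30x_2^2 + 59/30x_1 - 7/6x_2 + 16/5 → -19/30x_2^2 + 5/6x_1 - 193/180x_2 + 457/180
  leading term x_2^2: subtract (19/240)·f_3 from -19/30x_2^2 + 5/6x_1 - 193/180x_2 + 457/180 → 157/120x_1 - 193/180x_2 + 857/360
  leading term x_1: no divisor's leading term divides it; move 157/120x_1 to the remainder.
  leading term x_2: no divisor's leading term divides it; move -193/180x_2 to the remainder.
  leading term 1: no divisor's leading term divides it; move 857/360 to the remainder.
  remainder 157/120x_1 - 193/180x_2 + 857/360 ≠ 0; add h_4 = 157/120x_1 - 193/180x_2 + 857/360 to the basis.

S(f_1,f_3): leading monomials are coprime, so the S-polynomial reduces to 0 (Buchberger's first criterion).
S(f_2,f_3): lcm = x_1x_2^2. S = -3/4x_1^2 - 2x_1x_2 + 1/6x_2^2 + 1/4x_1 - 7/6x_2.
  leading term x_1^2: subtract (-3/20)·f_1 from -3/4x_1^2 - 2x_1x_2 + 1/6x_2^2 + 1/4x_1 - 7/6x_2 → -11/4x_1x_2 + 1/6x_2^2 - 1/20x_1 - 53/30x_2 - 6/5
  leading term x_1x_2: subtract (11/8)·f_2 from -11/4x_1x_2 + 1/6x_2^2 - 1/20x_1 - 53/30x_2 - 6/5 → 1/6x_2^2 - 111/20x_1 - 157/120x_2 - 529/120
  leading term x_2^2: subtract (-1/48)·f_3 from 1/6x_2^2 - 111/20x_1 - 157/120x_2 - 529/120 → -227/40x_1 - 157/120x_2 - 131/30
  leading term x_1: subtract (-681/157)·h_4 from -227/40x_1 - 157/120x_2 - 131/30 → -112271/18840x_2 + 112271/18840
  leading term x_2: no divisor's leading term divides it; move -112271/18840x_2 to the remainder.
  leading term 1: no divisor's leading term divides it; move 112271/18840 to the remainder.
  remainder -112271/18840x_2 + 112271/18840 ≠ 0; add h_5 = -112271/18840x_2 + 112271/18840 to the basis.

S(f_1,h_4): lcm = x_1^2. S = -85/471x_1x_2 - 5227/2355x_1 - 4/5x_2 - 8/5.
  leading term x_1x_2: subtract (85/942)·f_2 from -85/471x_1x_2 - 5227/2355x_1 - 4/5x_2 - 8/5 → -6077/2355x_1 - 10879/14130x_2 - 25583/14130
  leading term x_1: subtract (-48616/24649)·h_4 from -6077/2355x_1 - 10879/14130x_2 - 25583/14130 → -2133149/739470x_2 + 2133149/739470
  leading term x_2: subtract (76/157)·h_5 from -2133149/739470x_2 + 2133149/739470 → 0
  remainder 0.

S(f_2,h_4): lcm = x_1x_2. S = 386/471x_2^2 - 2x_1 - 519/314x_2 - 7/6.
  leading term x_2^2: subtract (-193/1884)·f_3 from 386/471x_2^2 - 2x_1 - 519/314x_2 - 7/6 → -821/314x_1 - 519/314x_2 - 151/157
  leading term x_1: subtract (-49260/24649)·h_4 from -821/314x_1 - 519/314x_2 - 151/157 → -561355/147894x_2 + 561355/147894
  leading term x_2: subtract (100/157)·h_5 from -561355/147894x_2 + 561355/147894 → 0
  remainder 0.

S(f_3,h_4): leading monomials are coprime, so the S-polynomial reduces to 0 (Buchberger's first criterion).
S(f_1,h_5): leading monomials are coprime, so the S-polynomial reduces to 0 (Buchberger's first criterion).
S(f_2,h_5): lcm = x_1x_2. S = -x_1 + 1/6x_2 - 7/6.
  leading term x_1: subtract (-120/157)·h_4 from -x_1 + 1/6x_2 - 7/6 → -205/314x_2 + 205/314
  leading term x_2: subtract (12300/112271)·h_5 from -205/314x_2 + 205/314 → 0
  remainder 0.

S(f_3,h_5): lcm = x_2^2. S = 3/4x_1 + x_2 - 1/4.
  leading term x_1: subtract (90/157)·h_4 from 3/4x_1 + x_2 - 1/4 → 507/314x_2 - 507/314
  leading term x_2: subtract (-30420/112271)·h_5 from 507/314x_2 - 507/314 → 0
  remainder 0.

S(h_4,h_5): leading monomials are coprime, so the S-polynomial reduces to 0 (Buchberger's first criterion).
Every S-polynomial of the final basis reduces to 0, so we have a Gröbner basis.
Inter-reduce: drop elements whose leading term is divisible by another's, tail-reduce, and make monic.
Reduced Gröbner basis: {x_1 + 1, x_2 - 1}.
Label its elements g_1 = x_1 + 1, g_2 = x_2 - 1.

Reduce p = -3x_1 - 4 modulo G:
  leading term x_1: subtract (-3)·g_1 from -3x_1 - 4 → -1
  leading term 1: no divisor's leading term divides it; move -1 to the remainder.
  normal form = -1.
The normal form is nonzero, so p ∉ I. Since p minus its normal form lies in I, I + (p) = I + (r) where r = -1; decide whether this ideal is the whole ring.
Here r = -1 is a nonzero constant, hence a unit: 1 ∈ I + (p), the Gröbner basis of I + (p) is {1}, and the enlarged system has no common solution — adjoining p is inconsistent.

Adjoining -3x_1 - 4 makes the ideal the whole ring: the system is inconsistent.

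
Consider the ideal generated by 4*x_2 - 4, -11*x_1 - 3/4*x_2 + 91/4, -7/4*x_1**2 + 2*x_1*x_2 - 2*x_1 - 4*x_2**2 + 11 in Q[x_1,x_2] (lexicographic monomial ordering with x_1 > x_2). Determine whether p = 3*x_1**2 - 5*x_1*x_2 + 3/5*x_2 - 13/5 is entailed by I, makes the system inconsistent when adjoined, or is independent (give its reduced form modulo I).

3*x_1**2 - 5*x_1*x_2 + 3/5*x_2 - 13/5 lies in I (it reduces to 0).

First compute the reduced Gröbner basis of I by Buchberger's algorithm.
f_1 = 4*x_2 - 4, LT = x_2.
f_2 = -11*x_1 - 3/4*x_2 + 91/4, LT = x_1.
f_3 = -7/4*x_1**2 + 2*x_1*x_2 - 2*x_1 - 4*x_2**2 + 11, LT = x_1**2.

The S-polynomials (S(f_1,f_2), S(f_1,f_3), S(f_2,f_3)) all reduce to 0 modulo the current basis, so we have a Gröbner basis.
Inter-reduce: drop elements whose leading term is divisible by another's, tail-reduce, and make monic.
Reduced Gröbner basis: {x_1 - 2, x_2 - 1}.
Label its elements g_1 = x_1 - 2, g_2 = x_2 - 1.

Reduce p = 3*x_1**2 - 5*x_1*x_2 + 3/5*x_2 - 13/5 modulo G:
  leading term x_1**2: subtract (3*x_1)·g_1 from 3*x_1**2 - 5*x_1*x_2 + 3/5*x_2 - 13/5 → -5*x_1*x_2 + 6*x_1 + 3/5*x_2 - 13/5
  leading term x_1*x_2: subtract (-5*x_2)·g_1 from -5*x_1*x_2 + 6*x_1 + 3/5*x_2 - 13/5 → 6*x_1 - 47/5*x_2 - 13/5
  leading term x_1: subtract (6)·g_1 from 6*x_1 - 47/5*x_2 - 13/5 → -47/5*x_2 + 47/5
  leading term x_2: subtract (-47/5)·g_2 from -47/5*x_2 + 47/5 → 0
  normal form = 0.
Since the normal form is 0, p ∈ I.

The remainder on division by a Gröbner basis is unique — it is the normal form.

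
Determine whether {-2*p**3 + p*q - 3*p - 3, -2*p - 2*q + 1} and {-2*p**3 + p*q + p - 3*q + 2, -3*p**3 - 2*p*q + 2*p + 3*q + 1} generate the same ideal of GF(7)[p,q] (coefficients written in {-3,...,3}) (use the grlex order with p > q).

For a fixed monomial order, each ideal has a unique reduced Gröbner basis; comparing bases decides equality.
Buchberger on the first generating set:
f_1 = -2*p**3 + p*q - 3*p - 3, LT = p**3.
f_2 = -2*p - 2*q + 1, LT = p.

S(f_1,f_2): lcm = p**3. S = -p**2*q - 3*p**2 + 3*p*q - 2*p - 2.
  reduce S modulo (f_1, f_2):
  remainder -q**3 + 2*q**2 + q - 2 ≠ 0; add g_3 = -q**3 + 2*q**2 + q - 2 to the basis.

The other S-polynomials (S(f_1,g_3), S(f_2,g_3)) all reduce to 0 modulo the current basis, so we have a Gröbner basis.
Inter-reduce: drop elements whose leading term is divisible by another's, tail-reduce, and make monic.
Reduced Gröbner basis: {q**3 - 2*q**2 - q + 2, p + q + 3}.

Buchberger on the second generating set:
h_1 = -2*p**3 + p*q + p - 3*q + 2, LT = p**3.
h_2 = -3*p**3 - 2*p*q + 2*p + 3*q + 1, LT = p**3.

S(h_1,h_2): lcm = p**3. S = -p - q - 3.
  reduce S modulo (h_1, h_2):
  remainder -p - q - 3 ≠ 0; add k_3 = -p - q - 3 to the basis.

S(h_1,k_3): lcm = p**3. S = -p**2*q - 3*p**2 + 3*p*q + 3*p - 2*q - 1.
  reduce S modulo (h_1, h_2, k_3):
  remainder -q**3 + 2*q**2 + q - 2 ≠ 0; add k_4 = -q**3 + 2*q**2 + q - 2 to the basis.

The other S-polynomials (S(h_2,k_3), S(h_1,k_4), S(h_2,k_4), S(k_3,k_4)) all reduce to 0 modulo the current basis, so we have a Gröbner basis.
Inter-reduce: drop elements whose leading term is divisible by another's, tail-reduce, and make monic.
Reduced Gröbner basis: {q**3 - 2*q**2 - q + 2, p + q + 3}.

Same reduced basis, so the two generating sets span the same ideal.

Yes, the ideals are equal.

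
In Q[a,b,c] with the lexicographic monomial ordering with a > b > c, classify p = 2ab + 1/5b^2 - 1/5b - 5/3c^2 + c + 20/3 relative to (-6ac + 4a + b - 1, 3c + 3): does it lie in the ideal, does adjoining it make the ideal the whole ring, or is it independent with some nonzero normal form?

First compute the reduced Gröbner basis of I by Buchberger's algorithm.
f_1 = -6ac + 4a + b - 1, LT = ac.
f_2 = 3c + 3, LT = c.

S(f_1,f_2): lcm = ac. S = -5/3a - 1/6b + 1/6.
  reduce S modulo (f_1, f_2):
  remainder -5/3a - 1/6b + 1/6 ≠ 0; add h_3 = -5/3a - 1/6b + 1/6 to the basis.

The other S-polynomials (S(f_1,h_3), S(f_2,h_3)) all reduce to 0 modulo the current basis, so we have a Gröbner basis.
Inter-reduce: drop elements whose leading term is divisible by another's, tail-reduce, and make monic.
Reduced Gröbner basis: {a + 1/10b - 1/10, c + 1}.
Label its elements g_1 = a + 1/10b - 1/10, g_2 = c + 1.

Reduce p = 2ab + 1/5b^2 - 1/5b - 5/3c^2 + c + 20/3 modulo G:
  leading term ab: subtract (2b)·g_1 from 2ab + 1/5b^2 - 1/5b - 5/3c^2 + c + 20/3 → -5/3c^2 + c + 20/3
  leading term c^2: subtract (-5/3c)·g_2 from -5/3c^2 + c + 20/3 → 8/3c + 20/3
  leading term c: subtract (8/3)·g_2 from 8/3c + 20/3 → 4
  leading term 1: no divisor's leading term divides it; move 4 to the remainder.
  normal form = 4.
The normal form is nonzero, so p ∉ I. Since p minus its normal form lies in I, I + (p) = I + (r) where r = 4; decide whether this ideal is the whole ring.
Here r = 4 is a nonzero constant, hence a unit: 1 ∈ I + (p), the Gröbner basis of I + (p) is {1}, and the enlarged system has no common solution — adjoining p is inconsistent.

Adjoining 2ab + 1/5b^2 - 1/5b - 5/3c^2 + c + 20/3 makes the ideal the whole ring: the system is inconsistent.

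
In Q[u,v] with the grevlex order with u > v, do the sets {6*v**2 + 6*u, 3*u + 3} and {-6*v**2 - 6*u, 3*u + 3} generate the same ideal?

Equality of ideals is decidable: compute both reduced Gröbner bases (unique for the ordering) and check whether they agree.
Buchberger on the first generating set:
f_1 = 6*v**2 + 6*u, LT = v**2.
f_2 = 3*u + 3, LT = u.

The S-polynomials (S(f_1,f_2)) all reduce to 0 modulo the current basis, so we have a Gröbner basis.
Inter-reduce: drop elements whose leading term is divisible by another's, tail-reduce, and make monic.
Reduced Gröbner basis: {v**2 - 1, u + 1}.

Buchberger on the second generating set:
h_1 = -6*v**2 - 6*u, LT = v**2.
h_2 = 3*u + 3, LT = u.

The S-polynomials (S(h_1,h_2)) all reduce to 0 modulo the current basis, so we have a Gröbner basis.
Inter-reduce: drop elements whose leading term is divisible by another's, tail-reduce, and make monic.
Reduced Gröbner basis: {v**2 - 1, u + 1}.

The two bases agree; hence the ideals are identical.

Yes, the ideals are equal.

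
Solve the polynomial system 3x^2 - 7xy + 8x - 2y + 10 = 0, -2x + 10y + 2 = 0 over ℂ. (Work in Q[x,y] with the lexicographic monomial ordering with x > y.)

Compute a lex Gröbner basis by Buchberger's algorithm.
f_1 = 3x^2 - 7xy + 8x - 2y + 10, LT = x^2.
f_2 = -2x + 10y + 2, LT = x.

S(f_1,f_2): lcm = x^2. S = 8/3xy + 11/3x - 2/3y + 10/3.
  reduce S modulo (f_1, f_2):
  remainder 40/3y^2 + 61/3y + 7 ≠ 0; add h_3 = 40/3y^2 + 61/3y + 7 to the basis.

The other S-polynomials (S(f_1,h_3), S(f_2,h_3)) all reduce to 0 modulo the current basis, so we have a Gröbner basis.
Inter-reduce: drop elements whose leading term is divisible by another's, tail-reduce, and make monic.
Reduced Gröbner basis: {x - 5y - 1, y^2 + 61/40y + 21/40}.

A lex Gröbner basis eliminates variables successively. Here y^2 + 61/40y + 21/40 depends only on y, with roots {-1, -21/40}; lifting each root through the earlier basis elements recovers the full solutions.
  y = -1: the earlier basis element becomes x + 4 = 0, giving x = -4 — point (-4, -1).
  y = -21/40: the earlier basis element becomes x + 13/8 = 0, giving x = -13/8 — point (-13/8, -21/40).

{(-4, -1), (-13/8, -21/40)}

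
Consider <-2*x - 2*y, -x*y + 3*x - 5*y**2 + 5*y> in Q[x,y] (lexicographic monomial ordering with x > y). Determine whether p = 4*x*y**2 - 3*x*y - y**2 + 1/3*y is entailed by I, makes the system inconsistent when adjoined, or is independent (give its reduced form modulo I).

First compute the reduced Gröbner basis of I by Buchberger's algorithm.
f_1 = -2*x - 2*y, LT = x.
f_2 = -x*y + 3*x - 5*y**2 + 5*y, LT = x*y.

S(f_1,f_2): lcm = x*y. S = 3*x - 4*y**2 + 5*y.
  leading term x: subtract (-3/2)·f_1 from 3*x - 4*y**2 + 5*y → -4*y**2 + 2*y
  leading term y**2: no divisor's leading term divides it; move -4*y**2 to the remainder.
  leading term y: no divisor's leading term divides it; move 2*y to the remainder.
  remainder -4*y**2 + 2*y ≠ 0; add h_3 = -4*y**2 + 2*y to the basis.

S(f_1,h_3): leading monomials are coprime, so the S-polynomial reduces to 0 (Buchberger's first criterion).
S(f_2,h_3): lcm = x*y**2. S = -5/2*x*y + 5*y**3 - 5*y**2.
  leading term x*y: subtract (5/4*y)·f_1 from -5/2*x*y + 5*y**3 - 5*y**2 → 5*y**3 - 5/2*y**2
  leading term y**3: subtract (-5/4*y)·h_3 from 5*y**3 - 5/2*y**2 → 0
  remainder 0.

Every S-polynomial of the final basis reduces to 0, so we have a Gröbner basis.
Inter-reduce: drop elements whose leading term is divisible by another's, tail-reduce, and make monic.
Reduced Gröbner basis: {x + y, y**2 - 1/2*y}.
Label its elements g_1 = x + y, g_2 = y**2 - 1/2*y.

Reduce p = 4*x*y**2 - 3*x*y - y**2 + 1/3*y modulo G:
  leading term x*y**2: subtract (4*y**2)·g_1 from 4*x*y**2 - 3*x*y - y**2 + 1/3*y → -3*x*y - 4*y**3 - y**2 + 1/3*y
  leading term x*y: subtract (-3*y)·g_1 from -3*x*y - 4*y**3 - y**2 + 1/3*y → -4*y**3 + 2*y**2 + 1/3*y
  leading term y**3: subtract (-4*y)·g_2 from -4*y**3 + 2*y**2 + 1/3*y → 1/3*y
  leading term y: no divisor's leading term divides it; move 1/3*y to the remainder.
  normal form = 1/3*y.
The normal form is nonzero, so p ∉ I. Since p minus its normal form lies in I, I + (p) = I + (r) where r = 1/3*y; decide whether this ideal is the whole ring.
Run Buchberger on G together with r (pairs among the g_i already reduce to 0 since G is a Gröbner basis):
g_1 = x + y, LT = x.
g_2 = y**2 - 1/2*y, LT = y**2.
r = 1/3*y, LT = y.

S(g_1,g_2): leading monomials are coprime, so the S-polynomial reduces to 0 (Buchberger's first criterion).
S(g_1,r): leading monomials are coprime, so the S-polynomial reduces to 0 (Buchberger's first criterion).
S(g_2,r): lcm = y**2. S = -1/2*y.
  leading term y: subtract (-3/2)·r from -1/2*y → 0
  remainder 0.

Every S-polynomial of the final basis reduces to 0, so we have a Gröbner basis.
Inter-reduce: drop elements whose leading term is divisible by another's, tail-reduce, and make monic.
Reduced Gröbner basis: {x, y}.
The reduced Gröbner basis of I + (p) is {x, y} ≠ {1}, a proper ideal, so the enlarged system stays consistent: p is independent of I, with normal form 1/3*y.

4*x*y**2 - 3*x*y - y**2 + 1/3*y is independent of I; its normal form modulo I is 1/3*y.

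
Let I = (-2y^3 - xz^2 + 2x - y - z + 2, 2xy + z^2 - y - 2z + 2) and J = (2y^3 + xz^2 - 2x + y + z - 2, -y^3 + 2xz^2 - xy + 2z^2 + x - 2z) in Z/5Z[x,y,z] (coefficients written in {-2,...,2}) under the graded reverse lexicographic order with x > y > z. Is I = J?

For a fixed monomial order, each ideal has a unique reduced Gröbner basis; comparing bases decides equality.
Buchberger on the first generating set:
f_1 = -2y^3 - xz^2 + 2x - y - z + 2, LT = y^3.
f_2 = 2xy + z^2 - y - 2z + 2, LT = xy.

S(f_1,f_2): lcm = xy^3. S = -2x^2z^2 + 2y^2z^2 - 2y^3 + y^2z - x^2 - 2xy - y^2 - 2xz - x.
  reduce S modulo (f_1, f_2):
  remainder -2x^2z^2 + 2y^2z^2 + y^2z + xz^2 - x^2 - y^2 - 2xz + z^2 + 2x - z ≠ 0; add g_3 = -2x^2z^2 + 2y^2z^2 + y^2z + xz^2 - x^2 - y^2 - 2xz + z^2 + 2x - z to the basis.

The other S-polynomials (S(f_1,g_3), S(f_2,g_3)) all reduce to 0 modulo the current basis, so we have a Gröbner basis.
Inter-reduce: drop elements whose leading term is divisible by another's, tail-reduce, and make monic.
Reduced Gröbner basis: {x^2z^2 - y^2z^2 + 2y^2z + 2xz^2 - 2x^2 - 2y^2 + xz + 2z^2 - x - 2z, y^3 - 2xz^2 - x - 2y - 2z - 1, xy - 2z^2 + 2y - z + 1}.

Buchberger on the second generating set:
h_1 = 2y^3 + xz^2 - 2x + y + z - 2, LT = y^3.
h_2 = -y^3 + 2xz^2 - xy + 2z^2 + x - 2z, LT = y^3.

S(h_1,h_2): lcm = y^3. S = -xy + 2z^2 - 2y + z - 1.
  reduce S modulo (h_1, h_2):
  remainder -xy + 2z^2 - 2y + z - 1 ≠ 0; add k_3 = -xy + 2z^2 - 2y + z - 1 to the basis.

S(h_1,k_3): lcm = xy^3. S = -2x^2z^2 + 2y^2z^2 - 2y^3 + y^2z - x^2 - 2xy - y^2 - 2xz - x.
  reduce S modulo (h_1, h_2, k_3):
  remainder -2x^2z^2 + 2y^2z^2 + y^2z + xz^2 - x^2 - y^2 - 2xz + z^2 + 2x - z ≠ 0; add k_4 = -2x^2z^2 + 2y^2z^2 + y^2z + xz^2 - x^2 - y^2 - 2xz + z^2 + 2x - z to the basis.

The other S-polynomials (S(h_2,k_3), S(h_1,k_4), S(h_2,k_4), S(k_3,k_4)) all reduce to 0 modulo the current basis, so we have a Gröbner basis.
Inter-reduce: drop elements whose leading term is divisible by another's, tail-reduce, and make monic.
Reduced Gröbner basis: {x^2z^2 - y^2z^2 + 2y^2z + 2xz^2 - 2x^2 - 2y^2 + xz + 2z^2 - x - 2z, y^3 - 2xz^2 - x - 2y - 2z - 1, xy - 2z^2 + 2y - z + 1}.

The two bases agree; hence the ideals are identical.

Yes, the ideals are equal.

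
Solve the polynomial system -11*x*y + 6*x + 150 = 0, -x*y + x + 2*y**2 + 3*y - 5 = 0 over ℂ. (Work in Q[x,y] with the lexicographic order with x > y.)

{(-3, -4), (30, 1), (100/11, 45/22)}

Compute a lex Gröbner basis by Buchberger's algorithm.
f_1 = -11*x*y + 6*x + 150, LT = x*y.
f_2 = -x*y + x + 2*y**2 + 3*y - 5, LT = x*y.

S(f_1,f_2): lcm = x*y. S = 5/11*x + 2*y**2 + 3*y - 205/11.
  reduce S modulo (f_1, f_2):
  remainder 5/11*x + 2*y**2 + 3*y - 205/11 ≠ 0; add h_3 = 5/11*x + 2*y**2 + 3*y - 205/11 to the basis.

S(f_1,h_3): lcm = x*y. S = -6/11*x - 22/5*y**3 - 33/5*y**2 + 41*y - 150/11.
  reduce S modulo (f_1, f_2, h_3):
  remainder -22/5*y**3 - 21/5*y**2 + 223/5*y - 36 ≠ 0; add h_4 = -22/5*y**3 - 21/5*y**2 + 223/5*y - 36 to the basis.

The other S-polynomials (S(f_2,h_3), S(f_1,h_4), S(f_2,h_4), S(h_3,h_4)) all reduce to 0 modulo the current basis, so we have a Gröbner basis.
Inter-reduce: drop elements whose leading term is divisible by another's, tail-reduce, and make monic.
Reduced Gröbner basis: {x + 22/5*y**2 + 33/5*y - 41, y**3 + 21/22*y**2 - 223/22*y + 90/11}.

A lex Gröbner basis eliminates variables successively. Here y**3 + 21/22*y**2 - 223/22*y + 90/11 depends only on y, with roots {-4, 1, 45/22}; lifting each root through the earlier basis elements recovers the full solutions.
  y = -4: the earlier basis element becomes x + 3 = 0, giving x = -3 — point (-3, -4).
  y = 1: the earlier basis element becomes x - 30 = 0, giving x = 30 — point (30, 1).
  y = 45/22: the earlier basis element becomes x - 100/11 = 0, giving x = 100/11 — point (100/11, 45/22).
Zero-dimensionality of the ideal guarantees finitely many solutions over ℂ.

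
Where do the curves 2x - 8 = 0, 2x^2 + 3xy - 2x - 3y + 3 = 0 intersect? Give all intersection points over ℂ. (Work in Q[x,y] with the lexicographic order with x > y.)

{(4, -3)}

Compute a lex Gröbner basis by Buchberger's algorithm.
f_1 = 2x - 8, LT = x.
f_2 = 2x^2 + 3xy - 2x - 3y + 3, LT = x^2.

S(f_1,f_2): lcm = x^2. S = -3/2xy - 3x + 3/2y - 3/2.
  reduce S modulo (f_1, f_2):
  remainder -9/2y - 27/2 ≠ 0; add h_3 = -9/2y - 27/2 to the basis.

The other S-polynomials (S(f_1,h_3), S(f_2,h_3)) all reduce to 0 modulo the current basis, so we have a Gröbner basis.
Inter-reduce: drop elements whose leading term is divisible by another's, tail-reduce, and make monic.
Reduced Gröbner basis: {x - 4, y + 3}.

Elimination: the polynomial y + 3 lies in the elimination ideal for y, so y ∈ {-3}. For each such y, the remaining basis elements (now univariate) give the rest of the solution.
  y = -3: the earlier basis element becomes x - 4 = 0, giving x = 4 — point (4, -3).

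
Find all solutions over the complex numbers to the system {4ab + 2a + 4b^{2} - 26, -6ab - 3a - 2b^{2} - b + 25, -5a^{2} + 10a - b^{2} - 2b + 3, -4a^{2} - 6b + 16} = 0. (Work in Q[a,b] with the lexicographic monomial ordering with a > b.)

{(1, 2)}

Compute a lex Gröbner basis by Buchberger's algorithm.
f_1 = 4ab + 2a + 4b^{2} - 26, LT = ab.
f_2 = -6ab - 3a - 2b^{2} - b + 25, LT = ab.
f_3 = -5a^{2} + 10a - b^{2} - 2b + 3, LT = a^{2}.
f_4 = -4a^{2} - 6b + 16, LT = a^{2}.

S(f_1,f_2): lcm = ab. S = \tfrac{2}{3}b^{2} - \tfrac{1}{6}b - \tfrac{7}{3}.
  leading term b^{2}: no divisor's leading term divides it; move \tfrac{2}{3}b^{2} to the remainder.
  leading term b: no divisor's leading term divides it; move -\tfrac{1}{6}b to the remainder.
  leading term 1: no divisor's leading term divides it; move -\tfrac{7}{3} to the remainder.
  remainder \tfrac{2}{3}b^{2} - \tfrac{1}{6}b - \tfrac{7}{3} ≠ 0; add h_5 = \tfrac{2}{3}b^{2} - \tfrac{1}{6}b - \tfrac{7}{3} to the basis.

S(f_1,f_3): lcm = a^{2}b. S = \tfrac{1}{2}a^{2} + ab^{2} + 2ab - \tfrac{13}{2}a - \tfrac{1}{5}b^{3} - \tfrac{2}{5}b^{2} + \tfrac{3}{5}b.
  leading term a^{2}: subtract (-\tfrac{1}{10})·f_3 from \tfrac{1}{2}a^{2} + ab^{2} + 2ab - \tfrac{13}{2}a - \tfrac{1}{5}b^{3} - \tfrac{2}{5}b^{2} + \tfrac{3}{5}b → ab^{2} + 2ab - \tfrac{11}{2}a - \tfrac{1}{5}b^{3} - \tfrac{1}{2}b^{2} + \tfrac{2}{5}b + \tfrac{3}{10}
  leading term ab^{2}: subtract (\tfrac{1}{4}b)·f_1 from ab^{2} + 2ab - \tfrac{11}{2}a - \tfrac{1}{5}b^{3} - \tfrac{1}{2}b^{2} + \tfrac{2}{5}b + \tfrac{3}{10} → \tfrac{3}{2}ab - \tfrac{11}{2}a - \tfrac{6}{5}b^{3} - \tfrac{1}{2}b^{2} + \tfrac{69}{10}b + \tfrac{3}{10}
  leading term ab: subtract (\tfrac{3}{8})·f_1 from \tfrac{3}{2}ab - \tfrac{11}{2}a - \tfrac{6}{5}b^{3} - \tfrac{1}{2}b^{2} + \tfrac{69}{10}b + \tfrac{3}{10} → -\tfrac{25}{4}a - \tfrac{6}{5}b^{3} - 2b^{2} + \tfrac{69}{10}b + \tfrac{201}{20}
  leading term a: no divisor's leading term divides it; move -\tfrac{25}{4}a to the remainder.
  leading term b^{3}: subtract (-\tfrac{9}{5}b)·h_5 from -\tfrac{6}{5}b^{3} - 2b^{2} + \tfrac{69}{10}b + \tfrac{201}{20} → -\tfrac{23}{10}b^{2} + \tfrac{27}{10}b + \tfrac{201}{20}
  leading term b^{2}: subtract (-\tfrac{69}{20})·h_5 from -\tfrac{23}{10}b^{2} + \tfrac{27}{10}b + \tfrac{201}{20} → \tfrac{17}{8}b + 2
  leading term b: no divisor's leading term divides it; move \tfrac{17}{8}b to the remainder.
  leading term 1: no divisor's leading term divides it; move 2 to the remainder.
  remainder -\tfrac{25}{4}a + \tfrac{17}{8}b + 2 ≠ 0; add h_6 = -\tfrac{25}{4}a + \tfrac{17}{8}b + 2 to the basis.

S(f_1,f_4): lcm = a^{2}b. S = \tfrac{1}{2}a^{2} + ab^{2} - \tfrac{13}{2}a - \tfrac{3}{2}b^{2} + 4b.
  leading term a^{2}: subtract (-\tfrac{1}{10})·f_3 from \tfrac{1}{2}a^{2} + ab^{2} - \tfrac{13}{2}a - \tfrac{3}{2}b^{2} + 4b → ab^{2} - \tfrac{11}{2}a - \tfrac{8}{5}b^{2} + \tfrac{19}{5}b + \tfrac{3}{10}
  leading term ab^{2}: subtract (\tfrac{1}{4}b)·f_1 from ab^{2} - \tfrac{11}{2}a - \tfrac{8}{5}b^{2} + \tfrac{19}{5}b + \tfrac{3}{10} → -\tfrac{1}{2}ab - \tfrac{11}{2}a - b^{3} - \tfrac{8}{5}b^{2} + \tfrac{103}{10}b + \tfrac{3}{10}
  leading term ab: subtract (-\tfrac{1}{8})·f_1 from -\tfrac{1}{2}ab - \tfrac{11}{2}a - b^{3} - \tfrac{8}{5}b^{2} + \tfrac{103}{10}b + \tfrac{3}{10} → -\tfrac{21}{4}a - b^{3} - \tfrac{11}{10}b^{2} + \tfrac{103}{10}b - \tfrac{59}{20}
  leading term a: subtract (\tfrac{21}{25})·h_6 from -\tfrac{21}{4}a - b^{3} - \tfrac{11}{10}b^{2} + \tfrac{103}{10}b - \tfrac{59}{20} → -b^{3} - \tfrac{11}{10}b^{2} + \tfrac{1703}{200}b - \tfrac{463}{100}
  leading term b^{3}: subtract (-\tfrac{3}{2}b)·h_5 from -b^{3} - \tfrac{11}{10}b^{2} + \tfrac{1703}{200}b - \tfrac{463}{100} → -\tfrac{27}{20}b^{2} + \tfrac{1003}{200}b - \tfrac{463}{100}
  leading term b^{2}: subtract (-\tfrac{81}{40})·h_5 from -\tfrac{27}{20}b^{2} + \tfrac{1003}{200}b - \tfrac{463}{100} → \tfrac{1871}{400}b - \tfrac{1871}{200}
  leading term b: no divisor's leading term divides it; move \tfrac{1871}{400}b to the remainder.
  leading term 1: no divisor's leading term divides it; move -\tfrac{1871}{200} to the remainder.
  remainder \tfrac{1871}{400}b - \tfrac{1871}{200} ≠ 0; add h_7 = \tfrac{1871}{400}b - \tfrac{1871}{200} to the basis.

The other S-polynomials (S(f_2,f_3), S(f_2,f_4), S(f_3,f_4), S(f_1,h_5), S(f_2,h_5), S(f_3,h_5), S(f_4,h_5), S(f_1,h_6), S(f_2,h_6), S(f_3,h_6), S(f_4,h_6), S(h_5,h_6), S(f_1,h_7), S(f_2,h_7), S(f_3,h_7), S(f_4,h_7), S(h_5,h_7), S(h_6,h_7)) all reduce to 0 modulo the current basis, so we have a Gröbner basis.
Inter-reduce: drop elements whose leading term is divisible by another's, tail-reduce, and make monic.
Reduced Gröbner basis: {a - 1, b - 2}.

From the last basis element, b - 2 = 0, so b takes values in {2}. Each choice, substituted upward through the basis, yields the corresponding point(s) of the solution set.
  b = 2: the earlier basis element becomes a - 1 = 0, giving a = 1 — point (1, 2).
A lex Gröbner basis triangularizes the system, enabling back-substitution.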